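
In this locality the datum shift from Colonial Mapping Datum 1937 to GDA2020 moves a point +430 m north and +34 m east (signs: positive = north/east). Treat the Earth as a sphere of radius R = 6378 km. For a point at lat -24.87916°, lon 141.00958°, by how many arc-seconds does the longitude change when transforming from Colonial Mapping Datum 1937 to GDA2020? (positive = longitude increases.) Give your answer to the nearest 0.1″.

Δλ = 1.2″

At latitude -24.87916°, cos φ = 0.907197.
One radian of longitude at latitude φ spans R cos φ, so Δλ = ΔE / (R cos φ) = 34.0 / (6378000 × 0.907197) = 5.8761e-06 rad = 1.212″.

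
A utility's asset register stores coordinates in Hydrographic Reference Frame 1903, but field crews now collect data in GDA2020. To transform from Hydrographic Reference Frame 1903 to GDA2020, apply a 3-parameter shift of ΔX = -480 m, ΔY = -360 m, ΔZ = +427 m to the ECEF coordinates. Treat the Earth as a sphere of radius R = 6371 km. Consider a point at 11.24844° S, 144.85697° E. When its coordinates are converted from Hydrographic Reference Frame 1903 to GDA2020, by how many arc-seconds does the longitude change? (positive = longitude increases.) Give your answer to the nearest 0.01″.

Δλ = 18.84″

sin φ = -0.195064, cos φ = 0.980791, sin λ = 0.575620, cos λ = -0.817718.
East component: ΔE = −sin λ·ΔX + cos λ·ΔY = −(0.575620)(-480) + (-0.817718)(-360) = 570.68 m.
1° of latitude spans πR/180 = 111195 m; at latitude φ, 1° of longitude spans that × cos φ = 109058.9 m, so Δλ = 570.68 / 109058.9 × 3600 = 18.838″.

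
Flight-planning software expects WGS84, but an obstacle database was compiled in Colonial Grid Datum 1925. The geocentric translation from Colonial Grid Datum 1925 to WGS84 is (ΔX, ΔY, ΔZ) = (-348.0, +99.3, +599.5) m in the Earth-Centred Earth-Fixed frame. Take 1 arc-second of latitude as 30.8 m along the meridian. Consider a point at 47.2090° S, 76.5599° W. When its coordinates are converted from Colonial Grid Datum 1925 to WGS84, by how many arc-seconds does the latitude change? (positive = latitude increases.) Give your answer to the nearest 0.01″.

Δφ = 8.99″

sin φ = -0.733837, cos φ = 0.679326, sin λ = -0.972613, cos λ = 0.232429.
North component: ΔN = −sin φ cos λ·ΔX − sin φ sin λ·ΔY + cos φ·ΔZ = −(-0.733837)(0.232429)(-348.0) − (-0.733837)(-0.972613)(99.3) + (0.679326)(599.5) = 277.03 m.
1° of latitude spans 3600 × 30.80 = 110880 m, so Δφ = 277.03 / 110880 × 3600 = 8.994″.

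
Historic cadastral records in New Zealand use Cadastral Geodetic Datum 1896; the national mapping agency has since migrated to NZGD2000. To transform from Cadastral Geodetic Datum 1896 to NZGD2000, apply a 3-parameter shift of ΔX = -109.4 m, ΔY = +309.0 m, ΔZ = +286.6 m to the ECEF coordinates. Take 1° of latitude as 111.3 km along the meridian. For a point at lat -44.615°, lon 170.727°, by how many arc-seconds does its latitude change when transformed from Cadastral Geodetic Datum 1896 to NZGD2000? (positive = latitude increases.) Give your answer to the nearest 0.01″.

Δφ = 10.18″

sin φ = -0.702339, cos φ = 0.711842, sin λ = 0.161139, cos λ = -0.986932.
North component: ΔN = −sin φ cos λ·ΔX − sin φ sin λ·ΔY + cos φ·ΔZ = −(-0.702339)(-0.986932)(-109.4) − (-0.702339)(0.161139)(309.0) + (0.711842)(286.6) = 314.82 m.
1° of latitude spans 111300 m, so Δφ = 314.82 / 111300 × 3600 = 10.183″.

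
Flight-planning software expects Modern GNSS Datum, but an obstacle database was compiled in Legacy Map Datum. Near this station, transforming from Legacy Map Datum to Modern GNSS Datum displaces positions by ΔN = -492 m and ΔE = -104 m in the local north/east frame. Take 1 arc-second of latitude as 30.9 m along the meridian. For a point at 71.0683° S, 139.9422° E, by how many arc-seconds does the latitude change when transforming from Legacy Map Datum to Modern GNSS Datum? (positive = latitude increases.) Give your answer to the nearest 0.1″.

1″ of latitude = 30.90 m, so Δφ = -492.0 / 30.90 = -15.922″.

Δφ = -15.9″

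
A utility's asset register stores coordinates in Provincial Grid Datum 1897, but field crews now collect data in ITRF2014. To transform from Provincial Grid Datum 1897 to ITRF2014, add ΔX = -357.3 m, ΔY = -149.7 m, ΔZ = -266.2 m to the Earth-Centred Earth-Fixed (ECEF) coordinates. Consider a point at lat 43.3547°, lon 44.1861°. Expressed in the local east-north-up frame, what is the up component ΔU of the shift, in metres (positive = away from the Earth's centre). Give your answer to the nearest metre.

The local up (radial) axis is (cos φ cos λ, cos φ sin λ, sin φ), giving ΔU = -186.297 − 75.867 − 182.750 = -444.91 m.

ΔU = -445 m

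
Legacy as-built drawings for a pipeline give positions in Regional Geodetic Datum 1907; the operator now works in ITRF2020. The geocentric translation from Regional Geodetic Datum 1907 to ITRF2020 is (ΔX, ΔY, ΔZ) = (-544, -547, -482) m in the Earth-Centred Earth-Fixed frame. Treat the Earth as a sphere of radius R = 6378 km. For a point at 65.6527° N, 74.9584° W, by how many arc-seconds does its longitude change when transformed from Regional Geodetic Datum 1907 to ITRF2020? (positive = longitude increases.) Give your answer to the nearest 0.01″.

sin φ = 0.911063, cos φ = 0.412267, sin λ = -0.965738, cos λ = 0.259520.
East component: ΔE = −sin λ·ΔX + cos λ·ΔY = −(-0.965738)(-544) + (0.259520)(-547) = -667.32 m.
1° of latitude spans πR/180 = 111317 m; at latitude φ, 1° of longitude spans that × cos φ = 45892.3 m, so Δλ = -667.32 / 45892.3 × 3600 = -52.347″.

Δλ = -52.35″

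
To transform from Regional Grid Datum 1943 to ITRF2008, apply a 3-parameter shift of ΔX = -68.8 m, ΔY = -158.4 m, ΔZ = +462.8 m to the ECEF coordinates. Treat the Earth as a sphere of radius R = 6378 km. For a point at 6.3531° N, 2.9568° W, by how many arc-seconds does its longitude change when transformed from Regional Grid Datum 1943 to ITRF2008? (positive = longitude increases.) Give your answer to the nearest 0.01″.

sin φ = 0.110655, cos φ = 0.993859, sin λ = -0.051583, cos λ = 0.998669.
East component: ΔE = −sin λ·ΔX + cos λ·ΔY = −(-0.051583)(-68.8) + (0.998669)(-158.4) = -161.74 m.
1° of latitude spans πR/180 = 111317 m; at latitude φ, 1° of longitude spans that × cos φ = 110633.5 m, so Δλ = -161.74 / 110633.5 × 3600 = -5.263″.

Δλ = -5.26″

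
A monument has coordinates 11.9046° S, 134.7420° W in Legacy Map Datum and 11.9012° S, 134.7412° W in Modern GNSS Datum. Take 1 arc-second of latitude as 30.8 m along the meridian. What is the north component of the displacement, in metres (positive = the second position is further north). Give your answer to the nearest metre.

ΔN = 377 m

Δφ = -11.9012° − -11.9046° = +0.0034°; Δλ = -134.7412° − -134.7420° = +0.0008°.
1° of latitude = 3600 × 30.80 = 110880 m.
ΔN = Δφ × 110880 = 377.0 m; ΔE = Δλ × 110880 × cos(-11.9046°) = +0.0008 × 110880 × 0.978492 = 86.8 m.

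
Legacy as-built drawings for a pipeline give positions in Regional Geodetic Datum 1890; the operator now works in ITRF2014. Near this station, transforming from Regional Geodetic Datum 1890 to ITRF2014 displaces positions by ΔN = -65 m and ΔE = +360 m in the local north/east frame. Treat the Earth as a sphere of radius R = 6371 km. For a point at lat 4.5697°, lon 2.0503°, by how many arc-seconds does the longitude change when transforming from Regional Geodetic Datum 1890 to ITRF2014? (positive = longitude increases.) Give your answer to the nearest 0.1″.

At latitude 4.5697°, cos φ = 0.996821.
One radian of longitude at latitude φ spans R cos φ, so Δλ = ΔE / (R cos φ) = 360.0 / (6371000 × 0.996821) = 5.6686e-05 rad = 11.692″.

Δλ = 11.7″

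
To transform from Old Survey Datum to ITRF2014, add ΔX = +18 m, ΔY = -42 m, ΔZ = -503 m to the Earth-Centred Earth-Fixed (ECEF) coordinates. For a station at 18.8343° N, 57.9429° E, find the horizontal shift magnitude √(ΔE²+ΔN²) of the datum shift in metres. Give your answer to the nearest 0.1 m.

The local east axis at (φ, λ) is (−sin λ, cos λ, 0), so ΔE = −sin(57.9429°)·18 + cos(57.9429°)·(-42) = -37.55 m.
The local north axis is (−sin φ cos λ, −sin φ sin λ, cos φ), giving ΔN = -3.084 + 11.491 − 476.067 = -467.66 m.
Horizontal magnitude = √(ΔE² + ΔN²) = √((-37.55)² + (-467.66)²) = 469.17 m.

469.2 m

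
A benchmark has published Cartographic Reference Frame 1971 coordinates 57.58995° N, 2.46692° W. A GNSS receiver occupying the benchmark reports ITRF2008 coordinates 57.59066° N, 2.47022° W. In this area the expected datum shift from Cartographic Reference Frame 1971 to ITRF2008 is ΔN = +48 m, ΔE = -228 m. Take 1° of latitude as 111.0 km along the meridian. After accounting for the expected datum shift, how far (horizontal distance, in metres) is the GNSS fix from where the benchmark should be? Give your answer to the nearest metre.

Observed coordinate differences: Δφ = +0.00071°, Δλ = -0.00330°.
Converting to metres (1° lat = 111000 m, cos φ = 0.535975): observed ΔN = 78.8 m, observed ΔE = -196.3 m.
Subtracting the expected shift leaves a residual of 78.8 − (48) = 30.8 m north and -196.3 − (-228) = 31.7 m east.
Residual distance = √(30.8² + 31.7²) = 44.2 m.

44 m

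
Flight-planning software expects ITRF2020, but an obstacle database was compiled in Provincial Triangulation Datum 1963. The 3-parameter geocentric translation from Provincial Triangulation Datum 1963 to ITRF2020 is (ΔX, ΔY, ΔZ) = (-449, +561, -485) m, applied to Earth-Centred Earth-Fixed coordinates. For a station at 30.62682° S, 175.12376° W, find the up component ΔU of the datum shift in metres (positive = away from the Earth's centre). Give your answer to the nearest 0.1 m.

ΔU = 591.0 m

The local up (radial) axis is (cos φ cos λ, cos φ sin λ, sin φ), giving ΔU = 384.968 − 41.035 + 247.080 = 591.01 m.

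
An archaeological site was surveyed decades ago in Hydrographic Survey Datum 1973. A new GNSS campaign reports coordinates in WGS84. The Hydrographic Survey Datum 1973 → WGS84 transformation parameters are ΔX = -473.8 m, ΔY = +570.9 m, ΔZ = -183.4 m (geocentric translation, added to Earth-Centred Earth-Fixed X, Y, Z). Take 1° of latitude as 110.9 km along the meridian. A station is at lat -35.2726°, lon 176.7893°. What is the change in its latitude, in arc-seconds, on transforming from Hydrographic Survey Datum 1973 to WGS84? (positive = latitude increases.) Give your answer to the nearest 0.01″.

Δφ = 4.61″

sin φ = -0.577467, cos φ = 0.816414, sin λ = 0.056008, cos λ = -0.998430.
North component: ΔN = −sin φ cos λ·ΔX − sin φ sin λ·ΔY + cos φ·ΔZ = −(-0.577467)(-0.998430)(-473.8) − (-0.577467)(0.056008)(570.9) + (0.816414)(-183.4) = 141.91 m.
1° of latitude spans 110900 m, so Δφ = 141.91 / 110900 × 3600 = 4.607″.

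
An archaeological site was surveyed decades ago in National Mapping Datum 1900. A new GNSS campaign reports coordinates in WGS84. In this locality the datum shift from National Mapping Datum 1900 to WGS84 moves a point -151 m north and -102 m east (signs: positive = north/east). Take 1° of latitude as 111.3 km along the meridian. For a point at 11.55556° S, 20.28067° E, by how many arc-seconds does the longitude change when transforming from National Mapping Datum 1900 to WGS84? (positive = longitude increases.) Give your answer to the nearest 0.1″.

At latitude -11.55556°, cos φ = 0.979731.
1° of longitude at this latitude = 111.3 × cos φ = 109.04 km, so Δλ = -102.0 / 109044.1 = -0.0009354° = -3.367″.

Δλ = -3.4″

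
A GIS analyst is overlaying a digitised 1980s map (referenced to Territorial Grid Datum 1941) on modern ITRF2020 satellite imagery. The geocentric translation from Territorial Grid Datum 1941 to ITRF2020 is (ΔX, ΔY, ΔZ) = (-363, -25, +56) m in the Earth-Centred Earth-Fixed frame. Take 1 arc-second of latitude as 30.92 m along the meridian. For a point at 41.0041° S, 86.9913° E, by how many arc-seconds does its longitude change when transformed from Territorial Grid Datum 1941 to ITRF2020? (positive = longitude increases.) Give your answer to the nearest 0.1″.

sin φ = -0.656113, cos φ = 0.754663, sin λ = 0.998622, cos λ = 0.052488.
East component: ΔE = −sin λ·ΔX + cos λ·ΔY = −(0.998622)(-363) + (0.052488)(-25) = 361.19 m.
1° of latitude spans 3600 × 30.92 = 111312 m; at latitude φ, 1° of longitude spans that × cos φ = 84003.0 m, so Δλ = 361.19 / 84003.0 × 3600 = 15.479″.

Δλ = 15.5″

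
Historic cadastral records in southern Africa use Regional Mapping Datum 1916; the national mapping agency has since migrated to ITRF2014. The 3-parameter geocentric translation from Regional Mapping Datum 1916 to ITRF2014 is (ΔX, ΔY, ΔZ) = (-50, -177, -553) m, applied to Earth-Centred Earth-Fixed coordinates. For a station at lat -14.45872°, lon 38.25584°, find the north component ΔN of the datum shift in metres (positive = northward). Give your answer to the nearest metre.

ΔN = -573 m

At φ = -14.45872°, λ = 38.25584°: sin φ = -0.249682, cos φ = 0.968328, sin λ = 0.619174, cos λ = 0.785254.
ΔN = −sin φ cos λ·ΔX − sin φ sin λ·ΔY + cos φ·ΔZ = −(-0.249682)(0.785254)(-50) − (-0.249682)(0.619174)(-177) + (0.968328)(-553) = -572.65 m.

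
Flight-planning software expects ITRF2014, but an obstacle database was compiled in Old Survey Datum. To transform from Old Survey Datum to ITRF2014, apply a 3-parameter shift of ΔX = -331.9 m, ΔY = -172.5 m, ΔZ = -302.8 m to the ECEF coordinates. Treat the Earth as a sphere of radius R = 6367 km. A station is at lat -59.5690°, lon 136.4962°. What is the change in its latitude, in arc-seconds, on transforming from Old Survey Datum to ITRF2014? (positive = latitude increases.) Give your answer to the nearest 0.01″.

sin φ = -0.862240, cos φ = 0.506500, sin λ = 0.688403, cos λ = -0.725329.
North component: ΔN = −sin φ cos λ·ΔX − sin φ sin λ·ΔY + cos φ·ΔZ = −(-0.862240)(-0.725329)(-331.9) − (-0.862240)(0.688403)(-172.5) + (0.506500)(-302.8) = -48.19 m.
1° of latitude spans πR/180 = 111125 m, so Δφ = -48.19 / 111125 × 3600 = -1.561″.

Δφ = -1.56″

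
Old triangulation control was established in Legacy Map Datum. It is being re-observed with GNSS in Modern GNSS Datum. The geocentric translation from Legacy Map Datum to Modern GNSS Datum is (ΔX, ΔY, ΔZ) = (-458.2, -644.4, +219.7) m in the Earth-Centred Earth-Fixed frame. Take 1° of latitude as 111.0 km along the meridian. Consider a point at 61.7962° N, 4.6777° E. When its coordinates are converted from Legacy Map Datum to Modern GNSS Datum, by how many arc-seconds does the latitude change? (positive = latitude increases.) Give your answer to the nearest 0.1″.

sin φ = 0.881272, cos φ = 0.472609, sin λ = 0.081551, cos λ = 0.996669.
North component: ΔN = −sin φ cos λ·ΔX − sin φ sin λ·ΔY + cos φ·ΔZ = −(0.881272)(0.996669)(-458.2) − (0.881272)(0.081551)(-644.4) + (0.472609)(219.7) = 552.60 m.
1° of latitude spans 111000 m, so Δφ = 552.60 / 111000 × 3600 = 17.922″.

Δφ = 17.9″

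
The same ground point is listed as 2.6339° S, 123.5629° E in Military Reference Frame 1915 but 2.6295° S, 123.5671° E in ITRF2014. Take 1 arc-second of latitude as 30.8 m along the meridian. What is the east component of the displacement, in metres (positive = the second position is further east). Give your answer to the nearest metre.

ΔE = 465 m

Δφ = -2.6295° − -2.6339° = +0.0044°; Δλ = 123.5671° − 123.5629° = +0.0042°.
1° of latitude = 3600 × 30.80 = 110880 m.
ΔN = Δφ × 110880 = 487.9 m; ΔE = Δλ × 110880 × cos(-2.6339°) = +0.0042 × 110880 × 0.998944 = 465.2 m.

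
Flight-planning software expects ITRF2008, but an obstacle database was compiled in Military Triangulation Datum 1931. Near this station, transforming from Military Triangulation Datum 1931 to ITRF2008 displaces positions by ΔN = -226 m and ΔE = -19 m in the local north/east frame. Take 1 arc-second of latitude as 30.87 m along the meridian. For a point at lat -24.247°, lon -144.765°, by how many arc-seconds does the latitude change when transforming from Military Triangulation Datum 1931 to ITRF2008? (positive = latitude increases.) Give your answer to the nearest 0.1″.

Δφ = -7.3″

1″ of latitude = 30.87 m, so Δφ = -226.0 / 30.87 = -7.321″.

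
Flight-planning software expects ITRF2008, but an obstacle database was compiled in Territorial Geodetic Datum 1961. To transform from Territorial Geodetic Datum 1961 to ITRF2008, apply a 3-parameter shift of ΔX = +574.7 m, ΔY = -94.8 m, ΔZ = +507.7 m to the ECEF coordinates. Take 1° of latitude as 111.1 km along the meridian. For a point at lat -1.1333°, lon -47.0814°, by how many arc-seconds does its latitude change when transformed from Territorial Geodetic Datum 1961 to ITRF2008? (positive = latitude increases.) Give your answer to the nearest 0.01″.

sin φ = -0.019779, cos φ = 0.999804, sin λ = -0.732322, cos λ = 0.680959.
North component: ΔN = −sin φ cos λ·ΔX − sin φ sin λ·ΔY + cos φ·ΔZ = −(-0.019779)(0.680959)(574.7) − (-0.019779)(-0.732322)(-94.8) + (0.999804)(507.7) = 516.71 m.
1° of latitude spans 111100 m, so Δφ = 516.71 / 111100 × 3600 = 16.743″.

Δφ = 16.74″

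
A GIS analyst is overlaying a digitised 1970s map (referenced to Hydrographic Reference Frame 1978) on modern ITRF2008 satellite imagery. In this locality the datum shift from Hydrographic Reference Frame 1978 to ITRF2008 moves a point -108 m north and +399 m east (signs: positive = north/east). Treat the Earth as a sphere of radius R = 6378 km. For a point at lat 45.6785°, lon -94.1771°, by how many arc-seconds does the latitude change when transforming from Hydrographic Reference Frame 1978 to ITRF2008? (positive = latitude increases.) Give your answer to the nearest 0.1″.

On a sphere of radius R, 1 rad of latitude = R, so Δφ = ΔN / R = -108.0 / 6378000 = -1.6933e-05 rad = -3.493″.

Δφ = -3.5″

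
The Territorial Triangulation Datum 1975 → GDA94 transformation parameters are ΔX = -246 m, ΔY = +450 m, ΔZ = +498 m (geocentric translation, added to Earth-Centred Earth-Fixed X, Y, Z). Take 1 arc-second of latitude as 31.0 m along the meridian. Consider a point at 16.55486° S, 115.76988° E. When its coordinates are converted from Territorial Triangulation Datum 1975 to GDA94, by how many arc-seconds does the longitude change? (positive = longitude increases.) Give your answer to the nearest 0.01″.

sin φ = -0.284933, cos φ = 0.958547, sin λ = 0.900547, cos λ = -0.434758.
East component: ΔE = −sin λ·ΔX + cos λ·ΔY = −(0.900547)(-246) + (-0.434758)(450) = 25.89 m.
1° of latitude spans 3600 × 31.00 = 111600 m; at latitude φ, 1° of longitude spans that × cos φ = 106973.9 m, so Δλ = 25.89 / 106973.9 × 3600 = 0.871″.

Δλ = 0.87″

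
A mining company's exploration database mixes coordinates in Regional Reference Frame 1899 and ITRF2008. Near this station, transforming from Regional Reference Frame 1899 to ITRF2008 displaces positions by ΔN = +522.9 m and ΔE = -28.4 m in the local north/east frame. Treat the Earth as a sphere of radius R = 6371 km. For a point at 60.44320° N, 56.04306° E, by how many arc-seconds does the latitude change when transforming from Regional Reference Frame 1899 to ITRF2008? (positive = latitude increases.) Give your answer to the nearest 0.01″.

On a sphere of radius R, 1 rad of latitude = R, so Δφ = ΔN / R = 522.9 / 6371000 = 8.2075e-05 rad = 16.929″.

Δφ = 16.93″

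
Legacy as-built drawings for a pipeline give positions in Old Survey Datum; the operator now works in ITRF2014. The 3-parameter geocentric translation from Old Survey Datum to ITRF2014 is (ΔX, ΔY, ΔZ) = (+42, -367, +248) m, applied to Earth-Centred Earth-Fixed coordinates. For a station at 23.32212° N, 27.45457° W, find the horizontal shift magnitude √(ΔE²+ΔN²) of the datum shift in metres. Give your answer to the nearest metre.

339 m

The local east axis at (φ, λ) is (−sin λ, cos λ, 0), so ΔE = −sin(-27.45457°)·42 + cos(-27.45457°)·(-367) = -306.30 m.
The local north axis is (−sin φ cos λ, −sin φ sin λ, cos φ), giving ΔN = -14.755 − 66.988 + 227.737 = 145.99 m.
Horizontal magnitude = √(ΔE² + ΔN²) = √((-306.30)² + 145.99²) = 339.32 m.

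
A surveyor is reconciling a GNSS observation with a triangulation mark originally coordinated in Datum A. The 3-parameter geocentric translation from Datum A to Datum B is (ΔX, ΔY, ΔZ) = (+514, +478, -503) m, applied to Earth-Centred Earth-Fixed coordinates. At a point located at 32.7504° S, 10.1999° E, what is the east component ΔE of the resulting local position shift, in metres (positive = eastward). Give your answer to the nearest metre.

The local east axis at (φ, λ) is (−sin λ, cos λ, 0), so ΔE = −sin(10.1999°)·514 + cos(10.1999°)·478 = 379.42 m.

ΔE = 379 m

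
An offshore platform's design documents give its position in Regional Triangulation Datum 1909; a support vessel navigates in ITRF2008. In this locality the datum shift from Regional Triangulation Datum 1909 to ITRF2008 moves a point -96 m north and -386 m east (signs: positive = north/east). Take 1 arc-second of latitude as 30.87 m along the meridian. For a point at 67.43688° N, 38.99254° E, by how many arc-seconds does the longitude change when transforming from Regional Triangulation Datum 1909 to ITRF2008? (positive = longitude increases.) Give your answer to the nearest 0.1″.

At latitude 67.43688°, cos φ = 0.383701.
1″ of longitude at this latitude = 30.87 × cos φ = 11.8448 m, so Δλ = -386.0 / 11.8448 = -32.588″.

Δλ = -32.6″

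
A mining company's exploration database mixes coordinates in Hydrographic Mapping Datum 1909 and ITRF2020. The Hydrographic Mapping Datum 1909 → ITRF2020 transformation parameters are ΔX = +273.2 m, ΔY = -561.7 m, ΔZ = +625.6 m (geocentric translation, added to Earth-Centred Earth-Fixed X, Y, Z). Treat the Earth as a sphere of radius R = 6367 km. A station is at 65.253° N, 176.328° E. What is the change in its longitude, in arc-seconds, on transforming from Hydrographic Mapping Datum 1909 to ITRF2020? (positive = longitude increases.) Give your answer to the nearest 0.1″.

Δλ = 42.0″

sin φ = 0.908165, cos φ = 0.418612, sin λ = 0.064045, cos λ = -0.997947.
East component: ΔE = −sin λ·ΔX + cos λ·ΔY = −(0.064045)(273.2) + (-0.997947)(-561.7) = 543.05 m.
1° of latitude spans πR/180 = 111125 m; at latitude φ, 1° of longitude spans that × cos φ = 46518.3 m, so Δλ = 543.05 / 46518.3 × 3600 = 42.026″.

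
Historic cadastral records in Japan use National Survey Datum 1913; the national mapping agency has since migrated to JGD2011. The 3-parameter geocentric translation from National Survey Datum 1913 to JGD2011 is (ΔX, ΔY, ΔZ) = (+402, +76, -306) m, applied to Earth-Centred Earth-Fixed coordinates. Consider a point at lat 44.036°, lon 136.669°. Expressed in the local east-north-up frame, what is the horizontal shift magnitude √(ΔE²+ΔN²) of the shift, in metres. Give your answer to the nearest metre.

At φ = 44.036°, λ = 136.669°: sin φ = 0.695110, cos φ = 0.718903, sin λ = 0.686212, cos λ = -0.727402.
ΔE = −sin λ·ΔX + cos λ·ΔY = −(0.686212)·(402) + (-0.727402)·(76) = -331.14 m.
ΔN = −sin φ cos λ·ΔX − sin φ sin λ·ΔY + cos φ·ΔZ = −(0.695110)(-0.727402)(402) − (0.695110)(0.686212)(76) + (0.718903)(-306) = -52.97 m.
Horizontal magnitude = √(ΔE² + ΔN²) = √((-331.14)² + (-52.97)²) = 335.35 m.

335 m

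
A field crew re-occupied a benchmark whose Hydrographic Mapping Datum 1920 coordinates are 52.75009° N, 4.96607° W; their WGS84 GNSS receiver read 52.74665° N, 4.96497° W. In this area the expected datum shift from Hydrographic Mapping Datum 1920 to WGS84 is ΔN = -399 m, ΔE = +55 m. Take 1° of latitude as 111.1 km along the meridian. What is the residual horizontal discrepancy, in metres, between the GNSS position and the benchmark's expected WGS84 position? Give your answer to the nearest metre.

Observed coordinate differences: Δφ = -0.00344°, Δλ = +0.00110°.
Converting to metres (1° lat = 111100 m, cos φ = 0.605293): observed ΔN = -382.2 m, observed ΔE = 74.0 m.
Subtracting the expected shift leaves a residual of -382.2 − (-399) = 16.8 m north and 74.0 − (55) = 19.0 m east.
Residual distance = √(16.8² + 19.0²) = 25.4 m.

25 m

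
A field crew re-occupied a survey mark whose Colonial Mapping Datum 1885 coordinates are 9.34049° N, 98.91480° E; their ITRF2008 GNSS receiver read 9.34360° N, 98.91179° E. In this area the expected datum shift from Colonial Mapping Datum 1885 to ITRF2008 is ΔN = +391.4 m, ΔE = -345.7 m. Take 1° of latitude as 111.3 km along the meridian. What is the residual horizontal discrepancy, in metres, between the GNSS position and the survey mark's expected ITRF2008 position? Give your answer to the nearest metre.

Observed coordinate differences: Δφ = +0.00311°, Δλ = -0.00301°.
Converting to metres (1° lat = 111300 m, cos φ = 0.986741): observed ΔN = 346.1 m, observed ΔE = -330.6 m.
Subtracting the expected shift leaves a residual of 346.1 − (391.4) = -45.3 m north and -330.6 − (-345.7) = 15.1 m east.
Residual distance = √((-45.3)² + 15.1²) = 47.7 m.

48 m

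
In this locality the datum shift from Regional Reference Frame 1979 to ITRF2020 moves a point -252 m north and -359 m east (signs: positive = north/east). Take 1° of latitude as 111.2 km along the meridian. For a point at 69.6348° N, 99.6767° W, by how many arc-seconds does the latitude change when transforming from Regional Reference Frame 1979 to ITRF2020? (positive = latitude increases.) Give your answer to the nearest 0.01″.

Δφ = -8.16″

1° of latitude = 111.2 km, so Δφ = -252.0 / 111200 = -0.0022662° = -8.158″.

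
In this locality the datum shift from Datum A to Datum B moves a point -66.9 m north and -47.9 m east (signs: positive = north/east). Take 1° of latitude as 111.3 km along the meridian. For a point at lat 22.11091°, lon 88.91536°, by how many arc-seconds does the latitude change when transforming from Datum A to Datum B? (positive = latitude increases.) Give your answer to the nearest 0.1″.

Δφ = -2.2″

1° of latitude = 111.3 km, so Δφ = -66.9 / 111300 = -0.0006011° = -2.164″.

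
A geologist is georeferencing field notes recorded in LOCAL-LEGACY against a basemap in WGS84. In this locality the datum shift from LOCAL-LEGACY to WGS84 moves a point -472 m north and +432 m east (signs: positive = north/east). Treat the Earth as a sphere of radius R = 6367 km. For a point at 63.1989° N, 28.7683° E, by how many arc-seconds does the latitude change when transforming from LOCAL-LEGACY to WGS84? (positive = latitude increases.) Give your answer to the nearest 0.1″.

Δφ = -15.3″

On a sphere of radius R, 1 rad of latitude = R, so Δφ = ΔN / R = -472.0 / 6367000 = -7.4132e-05 rad = -15.291″.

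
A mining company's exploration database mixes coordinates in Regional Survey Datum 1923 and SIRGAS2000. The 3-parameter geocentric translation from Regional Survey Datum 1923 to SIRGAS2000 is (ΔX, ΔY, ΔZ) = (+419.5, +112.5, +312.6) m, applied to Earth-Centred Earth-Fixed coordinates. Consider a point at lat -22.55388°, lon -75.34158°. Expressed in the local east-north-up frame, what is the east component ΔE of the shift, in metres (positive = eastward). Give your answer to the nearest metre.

The local east axis at (φ, λ) is (−sin λ, cos λ, 0), so ΔE = −sin(-75.34158°)·419.5 + cos(-75.34158°)·112.5 = 434.31 m.

ΔE = 434 m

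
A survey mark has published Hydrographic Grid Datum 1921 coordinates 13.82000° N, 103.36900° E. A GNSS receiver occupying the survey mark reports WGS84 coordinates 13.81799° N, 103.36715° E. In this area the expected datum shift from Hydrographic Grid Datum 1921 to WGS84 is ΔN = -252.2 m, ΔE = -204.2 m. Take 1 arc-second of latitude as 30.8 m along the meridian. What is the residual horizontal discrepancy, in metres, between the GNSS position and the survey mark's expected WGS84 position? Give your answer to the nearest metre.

Observed coordinate differences: Δφ = -0.00201°, Δλ = -0.00185°.
Converting to metres (1° lat = 110880 m, cos φ = 0.971051): observed ΔN = -222.9 m, observed ΔE = -199.2 m.
Subtracting the expected shift leaves a residual of -222.9 − (-252.2) = 29.3 m north and -199.2 − (-204.2) = 5.0 m east.
Residual distance = √(29.3² + 5.0²) = 29.8 m.

30 m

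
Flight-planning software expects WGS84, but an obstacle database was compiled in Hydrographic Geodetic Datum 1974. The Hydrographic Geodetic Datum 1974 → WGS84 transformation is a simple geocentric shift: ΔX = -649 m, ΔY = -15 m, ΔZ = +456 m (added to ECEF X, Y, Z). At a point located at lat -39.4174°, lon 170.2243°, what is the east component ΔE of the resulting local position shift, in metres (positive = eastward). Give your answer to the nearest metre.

At φ = -39.4174°, λ = 170.2243°: sin φ = -0.634965, cos φ = 0.772541, sin λ = 0.169792, cos λ = -0.985480.
ΔE = −sin λ·ΔX + cos λ·ΔY = −(0.169792)·(-649) + (-0.985480)·(-15) = 124.98 m.

ΔE = 125 m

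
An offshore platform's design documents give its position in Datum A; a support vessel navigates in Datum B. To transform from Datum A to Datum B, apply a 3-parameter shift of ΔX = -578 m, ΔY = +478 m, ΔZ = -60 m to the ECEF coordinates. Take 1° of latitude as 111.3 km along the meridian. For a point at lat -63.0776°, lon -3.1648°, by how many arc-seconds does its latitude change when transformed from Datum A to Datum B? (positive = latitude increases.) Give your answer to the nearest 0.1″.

sin φ = -0.891621, cos φ = 0.452783, sin λ = -0.055208, cos λ = 0.998475.
North component: ΔN = −sin φ cos λ·ΔX − sin φ sin λ·ΔY + cos φ·ΔZ = −(-0.891621)(0.998475)(-578) − (-0.891621)(-0.055208)(478) + (0.452783)(-60) = -565.27 m.
1° of latitude spans 111300 m, so Δφ = -565.27 / 111300 × 3600 = -18.284″.

Δφ = -18.3″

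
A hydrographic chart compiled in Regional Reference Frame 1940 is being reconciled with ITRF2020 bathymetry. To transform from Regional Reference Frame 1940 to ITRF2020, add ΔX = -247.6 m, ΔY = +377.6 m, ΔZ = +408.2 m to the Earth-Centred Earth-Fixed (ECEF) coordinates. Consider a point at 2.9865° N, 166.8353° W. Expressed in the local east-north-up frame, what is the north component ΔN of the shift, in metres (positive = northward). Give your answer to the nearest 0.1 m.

At φ = 2.9865°, λ = -166.8353°: sin φ = 0.052101, cos φ = 0.998642, sin λ = -0.227751, cos λ = -0.973719.
ΔN = −sin φ cos λ·ΔX − sin φ sin λ·ΔY + cos φ·ΔZ = −(0.052101)(-0.973719)(-247.6) − (0.052101)(-0.227751)(377.6) + (0.998642)(408.2) = 399.57 m.

ΔN = 399.6 m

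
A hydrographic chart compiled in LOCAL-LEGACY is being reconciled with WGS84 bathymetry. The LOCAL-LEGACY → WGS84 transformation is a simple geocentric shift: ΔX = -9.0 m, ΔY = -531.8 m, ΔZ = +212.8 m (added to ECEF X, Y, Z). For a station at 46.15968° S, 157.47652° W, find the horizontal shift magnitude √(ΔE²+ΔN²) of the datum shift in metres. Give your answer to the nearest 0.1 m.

The local east axis at (φ, λ) is (−sin λ, cos λ, 0), so ΔE = −sin(-157.47652°)·(-9.0) + cos(-157.47652°)·(-531.8) = 487.79 m.
The local north axis is (−sin φ cos λ, −sin φ sin λ, cos φ), giving ΔN = 5.996 + 146.932 + 147.396 = 300.32 m.
Horizontal magnitude = √(ΔE² + ΔN²) = √(487.79² + 300.32²) = 572.83 m.

572.8 m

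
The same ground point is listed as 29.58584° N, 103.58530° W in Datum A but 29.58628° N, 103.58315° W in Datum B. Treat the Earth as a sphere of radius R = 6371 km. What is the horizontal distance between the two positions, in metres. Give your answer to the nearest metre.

Δφ = 29.58628° − 29.58584° = +0.00044°; Δλ = -103.58315° − -103.58530° = +0.00215°.
1° along a meridian = πR/180 = 111195 m.
ΔN = Δφ × 111195 = 48.9 m; ΔE = Δλ × 111195 × cos(29.58584°) = +0.00215 × 111195 × 0.869617 = 207.9 m.
Distance = √(ΔE² + ΔN²) = √(207.9² + 48.9²) = 213.6 m.

214 m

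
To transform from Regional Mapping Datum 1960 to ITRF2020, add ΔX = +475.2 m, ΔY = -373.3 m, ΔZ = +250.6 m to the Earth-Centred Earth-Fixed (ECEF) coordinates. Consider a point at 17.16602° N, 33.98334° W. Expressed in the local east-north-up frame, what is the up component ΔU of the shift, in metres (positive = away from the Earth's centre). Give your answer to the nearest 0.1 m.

ΔU = 649.8 m

The local up (radial) axis is (cos φ cos λ, cos φ sin λ, sin φ), giving ΔU = 376.483 + 199.362 + 73.962 = 649.81 m.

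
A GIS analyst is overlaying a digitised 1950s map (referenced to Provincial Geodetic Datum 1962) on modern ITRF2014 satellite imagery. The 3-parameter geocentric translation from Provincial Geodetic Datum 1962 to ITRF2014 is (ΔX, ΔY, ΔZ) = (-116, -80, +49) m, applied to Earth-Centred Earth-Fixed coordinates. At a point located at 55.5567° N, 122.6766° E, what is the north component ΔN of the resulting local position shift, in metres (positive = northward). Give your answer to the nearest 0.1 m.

The local north axis is (−sin φ cos λ, −sin φ sin λ, cos φ), giving ΔN = -51.648 + 55.533 + 27.714 = 31.60 m.

ΔN = 31.6 m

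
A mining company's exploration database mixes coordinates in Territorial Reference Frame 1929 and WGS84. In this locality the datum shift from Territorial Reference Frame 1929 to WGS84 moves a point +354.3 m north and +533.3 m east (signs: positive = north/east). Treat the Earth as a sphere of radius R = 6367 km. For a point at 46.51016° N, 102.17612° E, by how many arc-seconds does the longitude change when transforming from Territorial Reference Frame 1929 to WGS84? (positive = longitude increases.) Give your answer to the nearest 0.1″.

Δλ = 25.1″

At latitude 46.51016°, cos φ = 0.688226.
One radian of longitude at latitude φ spans R cos φ, so Δλ = ΔE / (R cos φ) = 533.3 / (6367000 × 0.688226) = 1.2170e-04 rad = 25.103″.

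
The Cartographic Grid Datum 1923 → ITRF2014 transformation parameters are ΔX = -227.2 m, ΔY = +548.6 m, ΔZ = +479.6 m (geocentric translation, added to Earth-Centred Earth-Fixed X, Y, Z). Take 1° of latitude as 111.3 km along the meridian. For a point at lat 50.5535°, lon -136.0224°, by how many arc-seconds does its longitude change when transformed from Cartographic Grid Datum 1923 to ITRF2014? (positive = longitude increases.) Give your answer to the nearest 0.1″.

Δλ = -28.1″

sin φ = 0.772218, cos φ = 0.635357, sin λ = -0.694377, cos λ = -0.719611.
East component: ΔE = −sin λ·ΔX + cos λ·ΔY = −(-0.694377)(-227.2) + (-0.719611)(548.6) = -552.54 m.
1° of latitude spans 111300 m; at latitude φ, 1° of longitude spans that × cos φ = 70715.3 m, so Δλ = -552.54 / 70715.3 × 3600 = -28.129″.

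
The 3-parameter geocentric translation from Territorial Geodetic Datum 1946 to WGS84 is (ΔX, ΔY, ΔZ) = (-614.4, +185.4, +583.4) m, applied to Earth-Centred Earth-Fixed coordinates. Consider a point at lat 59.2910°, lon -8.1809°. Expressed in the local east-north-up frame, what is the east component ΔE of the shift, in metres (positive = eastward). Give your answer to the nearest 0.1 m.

The local east axis at (φ, λ) is (−sin λ, cos λ, 0), so ΔE = −sin(-8.1809°)·(-614.4) + cos(-8.1809°)·185.4 = 96.08 m.

ΔE = 96.1 m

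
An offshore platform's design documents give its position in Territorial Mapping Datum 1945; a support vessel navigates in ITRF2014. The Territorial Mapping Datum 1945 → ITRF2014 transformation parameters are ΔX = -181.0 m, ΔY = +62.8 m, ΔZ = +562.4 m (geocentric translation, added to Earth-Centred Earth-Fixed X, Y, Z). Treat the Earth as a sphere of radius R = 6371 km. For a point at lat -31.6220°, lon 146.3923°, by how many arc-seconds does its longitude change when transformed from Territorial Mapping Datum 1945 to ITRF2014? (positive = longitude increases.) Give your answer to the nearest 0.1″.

Δλ = 1.8″

sin φ = -0.524313, cos φ = 0.851526, sin λ = 0.553503, cos λ = -0.832847.
East component: ΔE = −sin λ·ΔX + cos λ·ΔY = −(0.553503)(-181.0) + (-0.832847)(62.8) = 47.88 m.
1° of latitude spans πR/180 = 111195 m; at latitude φ, 1° of longitude spans that × cos φ = 94685.3 m, so Δλ = 47.88 / 94685.3 × 3600 = 1.820″.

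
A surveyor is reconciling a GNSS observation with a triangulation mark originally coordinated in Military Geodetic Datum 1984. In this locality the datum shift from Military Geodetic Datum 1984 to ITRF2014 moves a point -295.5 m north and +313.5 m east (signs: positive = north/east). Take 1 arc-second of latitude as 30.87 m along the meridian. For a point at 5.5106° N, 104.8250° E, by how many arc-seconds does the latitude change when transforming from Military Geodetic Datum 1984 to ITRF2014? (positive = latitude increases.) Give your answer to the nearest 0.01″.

Δφ = -9.57″

1″ of latitude = 30.87 m, so Δφ = -295.5 / 30.87 = -9.572″.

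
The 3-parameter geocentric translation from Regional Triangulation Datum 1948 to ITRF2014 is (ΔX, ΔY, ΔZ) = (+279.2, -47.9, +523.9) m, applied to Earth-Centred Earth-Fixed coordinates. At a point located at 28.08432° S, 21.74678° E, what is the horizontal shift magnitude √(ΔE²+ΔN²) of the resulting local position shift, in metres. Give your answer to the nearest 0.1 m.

594.6 m

The local east axis at (φ, λ) is (−sin λ, cos λ, 0), so ΔE = −sin(21.74678°)·279.2 + cos(21.74678°)·(-47.9) = -147.94 m.
The local north axis is (−sin φ cos λ, −sin φ sin λ, cos φ), giving ΔN = 122.085 − 8.355 + 462.214 = 575.94 m.
Horizontal magnitude = √(ΔE² + ΔN²) = √((-147.94)² + 575.94²) = 594.64 m.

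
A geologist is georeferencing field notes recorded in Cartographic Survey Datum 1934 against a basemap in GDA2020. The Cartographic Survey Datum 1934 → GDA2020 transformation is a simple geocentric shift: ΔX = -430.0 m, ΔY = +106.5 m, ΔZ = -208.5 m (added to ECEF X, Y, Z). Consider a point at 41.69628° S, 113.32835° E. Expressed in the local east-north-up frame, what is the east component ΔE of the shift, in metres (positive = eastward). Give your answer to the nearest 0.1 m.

The local east axis at (φ, λ) is (−sin λ, cos λ, 0), so ΔE = −sin(113.32835°)·(-430.0) + cos(113.32835°)·106.5 = 352.67 m.

ΔE = 352.7 m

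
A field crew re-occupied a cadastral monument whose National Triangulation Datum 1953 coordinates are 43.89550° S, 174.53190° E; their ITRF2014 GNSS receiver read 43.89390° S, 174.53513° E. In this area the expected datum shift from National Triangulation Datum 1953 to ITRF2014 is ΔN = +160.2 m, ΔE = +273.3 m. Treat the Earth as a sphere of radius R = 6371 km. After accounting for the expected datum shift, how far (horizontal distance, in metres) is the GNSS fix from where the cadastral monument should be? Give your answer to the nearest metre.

Observed coordinate differences: Δφ = +0.00160°, Δλ = +0.00323°.
Converting to metres (1° lat = 111195 m, cos φ = 0.720606): observed ΔN = 177.9 m, observed ΔE = 258.8 m.
Subtracting the expected shift leaves a residual of 177.9 − (160.2) = 17.7 m north and 258.8 − (273.3) = -14.5 m east.
Residual distance = √(17.7² + (-14.5)²) = 22.9 m.

23 m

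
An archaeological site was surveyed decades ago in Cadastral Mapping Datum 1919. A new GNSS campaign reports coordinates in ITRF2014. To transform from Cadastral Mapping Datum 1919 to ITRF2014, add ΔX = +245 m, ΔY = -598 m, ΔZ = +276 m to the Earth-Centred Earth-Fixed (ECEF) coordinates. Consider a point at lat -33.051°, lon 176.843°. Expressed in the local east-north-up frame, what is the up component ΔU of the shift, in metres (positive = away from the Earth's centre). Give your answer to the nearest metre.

At φ = -33.051°, λ = 176.843°: sin φ = -0.545385, cos φ = 0.838185, sin λ = 0.055072, cos λ = -0.998482.
ΔU = cos φ cos λ·ΔX + cos φ sin λ·ΔY + sin φ·ΔZ = (0.838185)(-0.998482)(245) + (0.838185)(0.055072)(-598) + (-0.545385)(276) = -383.17 m.

ΔU = -383 m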